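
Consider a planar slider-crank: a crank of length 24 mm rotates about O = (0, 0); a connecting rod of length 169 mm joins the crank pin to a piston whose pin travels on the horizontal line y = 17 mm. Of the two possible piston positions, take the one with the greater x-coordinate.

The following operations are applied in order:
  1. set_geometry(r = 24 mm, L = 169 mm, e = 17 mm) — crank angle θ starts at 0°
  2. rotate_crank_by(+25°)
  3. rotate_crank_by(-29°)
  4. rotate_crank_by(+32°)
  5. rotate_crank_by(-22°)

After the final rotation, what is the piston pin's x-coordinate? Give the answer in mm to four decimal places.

192.2461

set_geometry: r = 24 mm, L = 169 mm, e = 17 mm; θ ← 0°
rotate_crank_by(+25°): θ ← 0° +25° = 25°
rotate_crank_by(-29°): θ ← 25° -29° = -4°
rotate_crank_by(+32°): θ ← -4° +32° = 28°
rotate_crank_by(-22°): θ ← 28° -22° = 6°
crank pin P = (r cos θ, r sin θ) = (23.868525, 2.508683)
h = r sin θ − e = 2.508683 − 17 = -14.491317
x = r cos θ + √(L² − h²) = 23.868525 + √(28561.0 − 209.9983) = 23.868525 + 168.377557 = 192.246083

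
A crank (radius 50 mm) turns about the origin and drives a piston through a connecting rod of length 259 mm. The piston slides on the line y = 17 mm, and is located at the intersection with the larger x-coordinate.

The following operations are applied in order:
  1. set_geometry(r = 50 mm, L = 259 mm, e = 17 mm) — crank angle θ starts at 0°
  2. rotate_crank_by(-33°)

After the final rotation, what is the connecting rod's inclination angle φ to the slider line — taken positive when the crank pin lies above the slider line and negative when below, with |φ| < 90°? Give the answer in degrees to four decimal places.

set_geometry: r = 50 mm, L = 259 mm, e = 17 mm; θ ← 0°
rotate_crank_by(-33°): θ ← 0° -33° = -33°
crank pin P = (r cos θ, r sin θ) = (41.933528, -27.231952)
h = r sin θ − e = -27.231952 − 17 = -44.231952
sin φ = h / L = -44.231952 / 259 = -0.17077974
φ = arcsin(-0.17077974) = -9.833158°

-9.8332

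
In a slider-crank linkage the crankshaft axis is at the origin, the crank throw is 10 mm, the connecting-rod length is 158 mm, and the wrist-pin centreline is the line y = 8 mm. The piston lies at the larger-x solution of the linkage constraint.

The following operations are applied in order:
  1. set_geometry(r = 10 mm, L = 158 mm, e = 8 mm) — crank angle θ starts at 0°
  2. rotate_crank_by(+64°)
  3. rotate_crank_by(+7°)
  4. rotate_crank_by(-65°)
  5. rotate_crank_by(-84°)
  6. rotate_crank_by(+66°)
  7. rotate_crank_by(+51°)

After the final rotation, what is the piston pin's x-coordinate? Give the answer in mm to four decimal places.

165.7622

set_geometry: r = 10 mm, L = 158 mm, e = 8 mm; θ ← 0°
rotate_crank_by(+64°): θ ← 0° +64° = 64°
rotate_crank_by(+7°): θ ← 64° +7° = 71°
rotate_crank_by(-65°): θ ← 71° -65° = 6°
rotate_crank_by(-84°): θ ← 6° -84° = -78°
rotate_crank_by(+66°): θ ← -78° +66° = -12°
rotate_crank_by(+51°): θ ← -12° +51° = 39°
crank pin P = (r cos θ, r sin θ) = (7.771460, 6.293204)
h = r sin θ − e = 6.293204 − 8 = -1.706796
x = r cos θ + √(L² − h²) = 7.771460 + √(24964.0 − 2.9132) = 7.771460 + 157.990781 = 165.762241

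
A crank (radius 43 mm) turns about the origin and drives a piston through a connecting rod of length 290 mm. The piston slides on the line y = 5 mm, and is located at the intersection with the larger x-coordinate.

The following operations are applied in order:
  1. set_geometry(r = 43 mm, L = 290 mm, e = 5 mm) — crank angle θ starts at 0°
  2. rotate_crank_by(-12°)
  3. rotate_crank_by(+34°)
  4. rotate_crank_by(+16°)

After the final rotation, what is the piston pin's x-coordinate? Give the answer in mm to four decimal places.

set_geometry: r = 43 mm, L = 290 mm, e = 5 mm; θ ← 0°
rotate_crank_by(-12°): θ ← 0° -12° = -12°
rotate_crank_by(+34°): θ ← -12° +34° = 22°
rotate_crank_by(+16°): θ ← 22° +16° = 38°
crank pin P = (r cos θ, r sin θ) = (33.884462, 26.473443)
h = r sin θ − e = 26.473443 − 5 = 21.473443
x = r cos θ + √(L² − h²) = 33.884462 + √(84100.0 − 461.1088) = 33.884462 + 289.203892 = 323.088355

323.0884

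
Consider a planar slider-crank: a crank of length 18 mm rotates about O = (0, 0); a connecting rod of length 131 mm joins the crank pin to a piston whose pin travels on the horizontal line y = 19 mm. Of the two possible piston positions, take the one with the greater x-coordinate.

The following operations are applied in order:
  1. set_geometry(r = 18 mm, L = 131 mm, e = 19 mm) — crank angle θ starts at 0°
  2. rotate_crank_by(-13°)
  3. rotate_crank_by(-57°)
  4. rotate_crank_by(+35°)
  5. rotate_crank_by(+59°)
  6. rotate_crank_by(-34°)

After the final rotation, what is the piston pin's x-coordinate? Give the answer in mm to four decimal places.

set_geometry: r = 18 mm, L = 131 mm, e = 19 mm; θ ← 0°
rotate_crank_by(-13°): θ ← 0° -13° = -13°
rotate_crank_by(-57°): θ ← -13° -57° = -70°
rotate_crank_by(+35°): θ ← -70° +35° = -35°
rotate_crank_by(+59°): θ ← -35° +59° = 24°
rotate_crank_by(-34°): θ ← 24° -34° = -10°
crank pin P = (r cos θ, r sin θ) = (17.726540, -3.125667)
h = r sin θ − e = -3.125667 − 19 = -22.125667
x = r cos θ + √(L² − h²) = 17.726540 + √(17161.0 − 489.5451) = 17.726540 + 129.117988 = 146.844528

146.8445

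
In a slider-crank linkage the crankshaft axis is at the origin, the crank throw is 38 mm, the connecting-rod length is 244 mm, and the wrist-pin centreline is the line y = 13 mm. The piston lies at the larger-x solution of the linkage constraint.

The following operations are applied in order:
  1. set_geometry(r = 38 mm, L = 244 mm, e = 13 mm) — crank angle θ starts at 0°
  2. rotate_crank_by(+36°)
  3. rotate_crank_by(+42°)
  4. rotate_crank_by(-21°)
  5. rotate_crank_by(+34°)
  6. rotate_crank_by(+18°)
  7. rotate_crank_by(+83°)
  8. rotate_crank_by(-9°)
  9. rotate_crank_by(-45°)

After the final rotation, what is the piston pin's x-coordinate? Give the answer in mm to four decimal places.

215.4438

set_geometry: r = 38 mm, L = 244 mm, e = 13 mm; θ ← 0°
rotate_crank_by(+36°): θ ← 0° +36° = 36°
rotate_crank_by(+42°): θ ← 36° +42° = 78°
rotate_crank_by(-21°): θ ← 78° -21° = 57°
rotate_crank_by(+34°): θ ← 57° +34° = 91°
rotate_crank_by(+18°): θ ← 91° +18° = 109°
rotate_crank_by(+83°): θ ← 109° +83° = 192°
rotate_crank_by(-9°): θ ← 192° -9° = 183°
rotate_crank_by(-45°): θ ← 183° -45° = 138°
crank pin P = (r cos θ, r sin θ) = (-28.239503, 25.426963)
h = r sin θ − e = 25.426963 − 13 = 12.426963
x = r cos θ + √(L² − h²) = -28.239503 + √(59536.0 − 154.4294) = -28.239503 + 243.683341 = 215.443837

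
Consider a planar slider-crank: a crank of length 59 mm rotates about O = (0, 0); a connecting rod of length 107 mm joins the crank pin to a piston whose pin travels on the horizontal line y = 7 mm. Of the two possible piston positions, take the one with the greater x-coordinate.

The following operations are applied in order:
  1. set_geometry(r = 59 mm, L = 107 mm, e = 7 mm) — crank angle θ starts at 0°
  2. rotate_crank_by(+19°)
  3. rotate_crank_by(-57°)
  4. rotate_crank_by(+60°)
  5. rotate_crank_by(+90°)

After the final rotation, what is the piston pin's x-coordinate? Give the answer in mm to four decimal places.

73.6758

set_geometry: r = 59 mm, L = 107 mm, e = 7 mm; θ ← 0°
rotate_crank_by(+19°): θ ← 0° +19° = 19°
rotate_crank_by(-57°): θ ← 19° -57° = -38°
rotate_crank_by(+60°): θ ← -38° +60° = 22°
rotate_crank_by(+90°): θ ← 22° +90° = 112°
crank pin P = (r cos θ, r sin θ) = (-22.101789, 54.703847)
h = r sin θ − e = 54.703847 − 7 = 47.703847
x = r cos θ + √(L² − h²) = -22.101789 + √(11449.0 − 2275.6571) = -22.101789 + 95.777570 = 73.675781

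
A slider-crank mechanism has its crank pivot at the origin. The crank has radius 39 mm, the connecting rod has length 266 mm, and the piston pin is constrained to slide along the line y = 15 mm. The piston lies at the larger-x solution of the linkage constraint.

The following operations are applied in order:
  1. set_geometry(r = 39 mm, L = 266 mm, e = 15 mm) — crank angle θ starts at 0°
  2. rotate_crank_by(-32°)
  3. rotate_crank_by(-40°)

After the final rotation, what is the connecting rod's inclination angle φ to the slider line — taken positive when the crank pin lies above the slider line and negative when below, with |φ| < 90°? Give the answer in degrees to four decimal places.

-11.2933

set_geometry: r = 39 mm, L = 266 mm, e = 15 mm; θ ← 0°
rotate_crank_by(-32°): θ ← 0° -32° = -32°
rotate_crank_by(-40°): θ ← -32° -40° = -72°
crank pin P = (r cos θ, r sin θ) = (12.051663, -37.091204)
h = r sin θ − e = -37.091204 − 15 = -52.091204
sin φ = h / L = -52.091204 / 266 = -0.19583159
φ = arcsin(-0.19583159) = -11.293307°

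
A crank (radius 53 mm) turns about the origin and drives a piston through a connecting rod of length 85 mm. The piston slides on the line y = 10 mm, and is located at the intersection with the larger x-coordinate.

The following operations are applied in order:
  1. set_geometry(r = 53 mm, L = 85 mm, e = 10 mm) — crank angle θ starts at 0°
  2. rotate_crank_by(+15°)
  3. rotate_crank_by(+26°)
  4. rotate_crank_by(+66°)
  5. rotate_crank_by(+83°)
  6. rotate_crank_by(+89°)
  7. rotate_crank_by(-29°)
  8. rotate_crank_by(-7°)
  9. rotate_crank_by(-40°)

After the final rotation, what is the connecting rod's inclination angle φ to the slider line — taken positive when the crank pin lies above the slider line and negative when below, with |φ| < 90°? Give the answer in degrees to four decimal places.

set_geometry: r = 53 mm, L = 85 mm, e = 10 mm; θ ← 0°
rotate_crank_by(+15°): θ ← 0° +15° = 15°
rotate_crank_by(+26°): θ ← 15° +26° = 41°
rotate_crank_by(+66°): θ ← 41° +66° = 107°
rotate_crank_by(+83°): θ ← 107° +83° = 190°
rotate_crank_by(+89°): θ ← 190° +89° = 279°
rotate_crank_by(-29°): θ ← 279° -29° = 250°
rotate_crank_by(-7°): θ ← 250° -7° = 243°
rotate_crank_by(-40°): θ ← 243° -40° = 203°
crank pin P = (r cos θ, r sin θ) = (-48.786757, -20.708750)
h = r sin θ − e = -20.708750 − 10 = -30.708750
sin φ = h / L = -30.708750 / 85 = -0.36127941
φ = arcsin(-0.36127941) = -21.178790°

-21.1788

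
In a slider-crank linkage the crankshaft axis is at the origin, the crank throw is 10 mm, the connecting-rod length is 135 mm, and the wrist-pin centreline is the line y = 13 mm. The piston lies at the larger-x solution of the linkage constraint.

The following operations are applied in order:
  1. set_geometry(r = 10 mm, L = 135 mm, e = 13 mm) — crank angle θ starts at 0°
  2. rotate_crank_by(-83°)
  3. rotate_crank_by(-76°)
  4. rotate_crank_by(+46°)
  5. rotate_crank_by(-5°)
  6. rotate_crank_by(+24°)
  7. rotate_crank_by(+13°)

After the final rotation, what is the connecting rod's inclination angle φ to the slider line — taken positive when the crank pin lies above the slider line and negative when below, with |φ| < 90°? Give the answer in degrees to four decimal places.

set_geometry: r = 10 mm, L = 135 mm, e = 13 mm; θ ← 0°
rotate_crank_by(-83°): θ ← 0° -83° = -83°
rotate_crank_by(-76°): θ ← -83° -76° = -159°
rotate_crank_by(+46°): θ ← -159° +46° = -113°
rotate_crank_by(-5°): θ ← -113° -5° = -118°
rotate_crank_by(+24°): θ ← -118° +24° = -94°
rotate_crank_by(+13°): θ ← -94° +13° = -81°
crank pin P = (r cos θ, r sin θ) = (1.564345, -9.876883)
h = r sin θ − e = -9.876883 − 13 = -22.876883
sin φ = h / L = -22.876883 / 135 = -0.16945840
φ = arcsin(-0.16945840) = -9.756331°

-9.7563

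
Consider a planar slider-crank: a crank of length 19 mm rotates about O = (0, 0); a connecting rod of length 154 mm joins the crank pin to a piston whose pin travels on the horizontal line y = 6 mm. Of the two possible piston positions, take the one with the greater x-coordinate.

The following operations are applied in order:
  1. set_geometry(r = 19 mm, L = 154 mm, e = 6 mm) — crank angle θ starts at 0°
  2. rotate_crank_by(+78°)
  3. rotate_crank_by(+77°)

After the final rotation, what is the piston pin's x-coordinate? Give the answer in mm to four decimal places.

set_geometry: r = 19 mm, L = 154 mm, e = 6 mm; θ ← 0°
rotate_crank_by(+78°): θ ← 0° +78° = 78°
rotate_crank_by(+77°): θ ← 78° +77° = 155°
crank pin P = (r cos θ, r sin θ) = (-17.219848, 8.029747)
h = r sin θ − e = 8.029747 − 6 = 2.029747
x = r cos θ + √(L² − h²) = -17.219848 + √(23716.0 − 4.1199) = -17.219848 + 153.986623 = 136.766775

136.7668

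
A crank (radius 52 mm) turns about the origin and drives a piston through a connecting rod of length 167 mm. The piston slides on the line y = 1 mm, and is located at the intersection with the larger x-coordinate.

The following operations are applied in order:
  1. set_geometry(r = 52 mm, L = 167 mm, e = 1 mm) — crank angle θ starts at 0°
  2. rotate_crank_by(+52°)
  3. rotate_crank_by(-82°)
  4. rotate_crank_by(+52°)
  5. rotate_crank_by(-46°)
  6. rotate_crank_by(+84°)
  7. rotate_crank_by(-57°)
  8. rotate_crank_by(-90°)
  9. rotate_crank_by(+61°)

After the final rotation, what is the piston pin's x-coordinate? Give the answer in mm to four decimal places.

set_geometry: r = 52 mm, L = 167 mm, e = 1 mm; θ ← 0°
rotate_crank_by(+52°): θ ← 0° +52° = 52°
rotate_crank_by(-82°): θ ← 52° -82° = -30°
rotate_crank_by(+52°): θ ← -30° +52° = 22°
rotate_crank_by(-46°): θ ← 22° -46° = -24°
rotate_crank_by(+84°): θ ← -24° +84° = 60°
rotate_crank_by(-57°): θ ← 60° -57° = 3°
rotate_crank_by(-90°): θ ← 3° -90° = -87°
rotate_crank_by(+61°): θ ← -87° +61° = -26°
crank pin P = (r cos θ, r sin θ) = (46.737290, -22.795300)
h = r sin θ − e = -22.795300 − 1 = -23.795300
x = r cos θ + √(L² − h²) = 46.737290 + √(27889.0 − 566.2163) = 46.737290 + 165.296049 = 212.033339

212.0333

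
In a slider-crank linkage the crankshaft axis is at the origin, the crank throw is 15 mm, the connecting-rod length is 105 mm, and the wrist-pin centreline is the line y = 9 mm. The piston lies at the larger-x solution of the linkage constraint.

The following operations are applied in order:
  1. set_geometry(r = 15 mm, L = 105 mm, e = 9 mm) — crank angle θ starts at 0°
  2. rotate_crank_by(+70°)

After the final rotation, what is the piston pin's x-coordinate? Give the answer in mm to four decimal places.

110.0066

set_geometry: r = 15 mm, L = 105 mm, e = 9 mm; θ ← 0°
rotate_crank_by(+70°): θ ← 0° +70° = 70°
crank pin P = (r cos θ, r sin θ) = (5.130302, 14.095389)
h = r sin θ − e = 14.095389 − 9 = 5.095389
x = r cos θ + √(L² − h²) = 5.130302 + √(11025.0 − 25.9630) = 5.130302 + 104.876294 = 110.006596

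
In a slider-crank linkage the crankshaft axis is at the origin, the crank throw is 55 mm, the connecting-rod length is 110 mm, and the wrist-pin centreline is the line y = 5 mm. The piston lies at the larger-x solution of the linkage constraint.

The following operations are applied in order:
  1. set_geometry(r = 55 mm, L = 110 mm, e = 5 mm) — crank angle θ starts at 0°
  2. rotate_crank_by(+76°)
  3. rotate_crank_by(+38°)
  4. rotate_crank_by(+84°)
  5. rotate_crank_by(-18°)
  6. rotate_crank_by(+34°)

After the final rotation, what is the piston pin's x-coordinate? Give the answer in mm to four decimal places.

set_geometry: r = 55 mm, L = 110 mm, e = 5 mm; θ ← 0°
rotate_crank_by(+76°): θ ← 0° +76° = 76°
rotate_crank_by(+38°): θ ← 76° +38° = 114°
rotate_crank_by(+84°): θ ← 114° +84° = 198°
rotate_crank_by(-18°): θ ← 198° -18° = 180°
rotate_crank_by(+34°): θ ← 180° +34° = 214°
crank pin P = (r cos θ, r sin θ) = (-45.597066, -30.755610)
h = r sin θ − e = -30.755610 − 5 = -35.755610
x = r cos θ + √(L² − h²) = -45.597066 + √(12100.0 − 1278.4636) = -45.597066 + 104.026614 = 58.429547

58.4295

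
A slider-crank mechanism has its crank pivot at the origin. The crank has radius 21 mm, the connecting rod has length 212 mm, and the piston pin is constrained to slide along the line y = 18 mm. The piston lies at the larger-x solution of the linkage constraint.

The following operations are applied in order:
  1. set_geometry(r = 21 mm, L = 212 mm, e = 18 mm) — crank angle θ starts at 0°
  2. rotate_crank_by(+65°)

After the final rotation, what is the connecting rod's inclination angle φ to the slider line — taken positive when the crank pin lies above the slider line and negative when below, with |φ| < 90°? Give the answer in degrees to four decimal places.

0.2790

set_geometry: r = 21 mm, L = 212 mm, e = 18 mm; θ ← 0°
rotate_crank_by(+65°): θ ← 0° +65° = 65°
crank pin P = (r cos θ, r sin θ) = (8.874983, 19.032464)
h = r sin θ − e = 19.032464 − 18 = 1.032464
sin φ = h / L = 1.032464 / 212 = 0.00487011
φ = arcsin(0.00487011) = 0.279038°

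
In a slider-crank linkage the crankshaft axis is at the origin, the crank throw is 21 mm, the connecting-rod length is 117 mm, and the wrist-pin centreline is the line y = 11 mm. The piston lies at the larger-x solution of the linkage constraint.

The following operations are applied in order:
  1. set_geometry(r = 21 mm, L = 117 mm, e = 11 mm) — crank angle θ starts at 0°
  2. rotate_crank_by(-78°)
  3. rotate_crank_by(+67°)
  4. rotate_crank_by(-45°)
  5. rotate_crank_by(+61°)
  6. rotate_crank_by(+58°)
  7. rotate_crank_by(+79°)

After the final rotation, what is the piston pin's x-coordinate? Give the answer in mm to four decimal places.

set_geometry: r = 21 mm, L = 117 mm, e = 11 mm; θ ← 0°
rotate_crank_by(-78°): θ ← 0° -78° = -78°
rotate_crank_by(+67°): θ ← -78° +67° = -11°
rotate_crank_by(-45°): θ ← -11° -45° = -56°
rotate_crank_by(+61°): θ ← -56° +61° = 5°
rotate_crank_by(+58°): θ ← 5° +58° = 63°
rotate_crank_by(+79°): θ ← 63° +79° = 142°
crank pin P = (r cos θ, r sin θ) = (-16.548226, 12.928891)
h = r sin θ − e = 12.928891 − 11 = 1.928891
x = r cos θ + √(L² − h²) = -16.548226 + √(13689.0 − 3.7206) = -16.548226 + 116.984099 = 100.435873

100.4359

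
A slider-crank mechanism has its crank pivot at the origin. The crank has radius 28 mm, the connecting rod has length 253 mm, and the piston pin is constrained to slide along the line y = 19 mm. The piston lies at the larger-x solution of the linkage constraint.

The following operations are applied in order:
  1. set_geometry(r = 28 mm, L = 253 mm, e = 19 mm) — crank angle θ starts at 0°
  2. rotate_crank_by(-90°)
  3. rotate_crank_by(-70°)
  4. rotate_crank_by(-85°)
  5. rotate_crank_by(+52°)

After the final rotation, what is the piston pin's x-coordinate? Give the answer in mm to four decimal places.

set_geometry: r = 28 mm, L = 253 mm, e = 19 mm; θ ← 0°
rotate_crank_by(-90°): θ ← 0° -90° = -90°
rotate_crank_by(-70°): θ ← -90° -70° = -160°
rotate_crank_by(-85°): θ ← -160° -85° = -245°
rotate_crank_by(+52°): θ ← -245° +52° = -193°
crank pin P = (r cos θ, r sin θ) = (-27.282362, 6.298630)
h = r sin θ − e = 6.298630 − 19 = -12.701370
x = r cos θ + √(L² − h²) = -27.282362 + √(64009.0 − 161.3248) = -27.282362 + 252.680975 = 225.398613

225.3986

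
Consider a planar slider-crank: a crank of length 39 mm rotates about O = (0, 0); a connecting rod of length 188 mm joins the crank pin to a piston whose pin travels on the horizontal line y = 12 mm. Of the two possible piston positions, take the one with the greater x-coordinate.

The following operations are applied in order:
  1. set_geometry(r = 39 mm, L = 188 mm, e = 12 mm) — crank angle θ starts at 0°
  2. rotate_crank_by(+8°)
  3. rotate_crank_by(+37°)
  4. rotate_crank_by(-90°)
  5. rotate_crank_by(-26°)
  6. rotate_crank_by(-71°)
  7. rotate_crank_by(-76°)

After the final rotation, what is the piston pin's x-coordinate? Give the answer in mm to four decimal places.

156.8835

set_geometry: r = 39 mm, L = 188 mm, e = 12 mm; θ ← 0°
rotate_crank_by(+8°): θ ← 0° +8° = 8°
rotate_crank_by(+37°): θ ← 8° +37° = 45°
rotate_crank_by(-90°): θ ← 45° -90° = -45°
rotate_crank_by(-26°): θ ← -45° -26° = -71°
rotate_crank_by(-71°): θ ← -71° -71° = -142°
rotate_crank_by(-76°): θ ← -142° -76° = -218°
crank pin P = (r cos θ, r sin θ) = (-30.732419, 24.010798)
h = r sin θ − e = 24.010798 − 12 = 12.010798
x = r cos θ + √(L² − h²) = -30.732419 + √(35344.0 − 144.2593) = -30.732419 + 187.615939 = 156.883520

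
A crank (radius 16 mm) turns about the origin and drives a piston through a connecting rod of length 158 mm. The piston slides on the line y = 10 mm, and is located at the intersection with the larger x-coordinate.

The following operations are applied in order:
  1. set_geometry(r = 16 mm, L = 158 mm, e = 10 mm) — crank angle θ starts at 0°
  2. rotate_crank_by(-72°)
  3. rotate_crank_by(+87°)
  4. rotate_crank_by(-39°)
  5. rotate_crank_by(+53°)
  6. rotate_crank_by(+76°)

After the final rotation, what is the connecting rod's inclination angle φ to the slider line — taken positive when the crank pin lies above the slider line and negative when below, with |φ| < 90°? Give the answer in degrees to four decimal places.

set_geometry: r = 16 mm, L = 158 mm, e = 10 mm; θ ← 0°
rotate_crank_by(-72°): θ ← 0° -72° = -72°
rotate_crank_by(+87°): θ ← -72° +87° = 15°
rotate_crank_by(-39°): θ ← 15° -39° = -24°
rotate_crank_by(+53°): θ ← -24° +53° = 29°
rotate_crank_by(+76°): θ ← 29° +76° = 105°
crank pin P = (r cos θ, r sin θ) = (-4.141105, 15.454813)
h = r sin θ − e = 15.454813 − 10 = 5.454813
sin φ = h / L = 5.454813 / 158 = 0.03452413
φ = arcsin(0.03452413) = 1.978480°

1.9785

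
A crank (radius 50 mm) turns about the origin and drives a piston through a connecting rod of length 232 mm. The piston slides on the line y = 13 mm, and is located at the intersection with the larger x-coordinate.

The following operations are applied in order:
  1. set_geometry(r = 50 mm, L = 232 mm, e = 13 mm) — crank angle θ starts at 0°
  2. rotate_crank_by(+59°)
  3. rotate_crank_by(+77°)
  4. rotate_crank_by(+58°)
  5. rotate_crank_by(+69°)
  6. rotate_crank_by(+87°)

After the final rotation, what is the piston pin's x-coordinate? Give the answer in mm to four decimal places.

280.2250

set_geometry: r = 50 mm, L = 232 mm, e = 13 mm; θ ← 0°
rotate_crank_by(+59°): θ ← 0° +59° = 59°
rotate_crank_by(+77°): θ ← 59° +77° = 136°
rotate_crank_by(+58°): θ ← 136° +58° = 194°
rotate_crank_by(+69°): θ ← 194° +69° = 263°
rotate_crank_by(+87°): θ ← 263° +87° = 350°
crank pin P = (r cos θ, r sin θ) = (49.240388, -8.682409)
h = r sin θ − e = -8.682409 − 13 = -21.682409
x = r cos θ + √(L² − h²) = 49.240388 + √(53824.0 − 470.1269) = 49.240388 + 230.984573 = 280.224961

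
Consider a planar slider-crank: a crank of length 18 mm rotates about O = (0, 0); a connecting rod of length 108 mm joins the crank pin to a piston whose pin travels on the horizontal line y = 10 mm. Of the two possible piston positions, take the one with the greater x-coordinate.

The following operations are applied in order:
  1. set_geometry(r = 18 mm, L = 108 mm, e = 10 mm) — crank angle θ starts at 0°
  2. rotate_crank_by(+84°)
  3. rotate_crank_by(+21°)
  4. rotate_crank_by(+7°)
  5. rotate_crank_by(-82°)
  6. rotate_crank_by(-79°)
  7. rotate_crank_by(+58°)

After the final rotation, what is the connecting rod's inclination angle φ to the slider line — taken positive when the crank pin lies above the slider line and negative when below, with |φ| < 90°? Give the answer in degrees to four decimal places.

set_geometry: r = 18 mm, L = 108 mm, e = 10 mm; θ ← 0°
rotate_crank_by(+84°): θ ← 0° +84° = 84°
rotate_crank_by(+21°): θ ← 84° +21° = 105°
rotate_crank_by(+7°): θ ← 105° +7° = 112°
rotate_crank_by(-82°): θ ← 112° -82° = 30°
rotate_crank_by(-79°): θ ← 30° -79° = -49°
rotate_crank_by(+58°): θ ← -49° +58° = 9°
crank pin P = (r cos θ, r sin θ) = (17.778390, 2.815820)
h = r sin θ − e = 2.815820 − 10 = -7.184180
sin φ = h / L = -7.184180 / 108 = -0.06652018
φ = arcsin(-0.06652018) = -3.814142°

-3.8141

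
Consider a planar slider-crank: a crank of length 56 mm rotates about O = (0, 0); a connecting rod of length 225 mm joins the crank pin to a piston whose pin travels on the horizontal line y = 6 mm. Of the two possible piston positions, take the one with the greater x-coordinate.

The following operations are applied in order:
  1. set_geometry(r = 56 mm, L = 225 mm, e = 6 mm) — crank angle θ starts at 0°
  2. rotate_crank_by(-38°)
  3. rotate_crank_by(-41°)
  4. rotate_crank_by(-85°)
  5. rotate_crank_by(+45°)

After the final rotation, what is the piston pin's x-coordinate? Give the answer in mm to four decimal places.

191.0303

set_geometry: r = 56 mm, L = 225 mm, e = 6 mm; θ ← 0°
rotate_crank_by(-38°): θ ← 0° -38° = -38°
rotate_crank_by(-41°): θ ← -38° -41° = -79°
rotate_crank_by(-85°): θ ← -79° -85° = -164°
rotate_crank_by(+45°): θ ← -164° +45° = -119°
crank pin P = (r cos θ, r sin θ) = (-27.149339, -48.978704)
h = r sin θ − e = -48.978704 − 6 = -54.978704
x = r cos θ + √(L² − h²) = -27.149339 + √(50625.0 − 3022.6578) = -27.149339 + 218.179610 = 191.030271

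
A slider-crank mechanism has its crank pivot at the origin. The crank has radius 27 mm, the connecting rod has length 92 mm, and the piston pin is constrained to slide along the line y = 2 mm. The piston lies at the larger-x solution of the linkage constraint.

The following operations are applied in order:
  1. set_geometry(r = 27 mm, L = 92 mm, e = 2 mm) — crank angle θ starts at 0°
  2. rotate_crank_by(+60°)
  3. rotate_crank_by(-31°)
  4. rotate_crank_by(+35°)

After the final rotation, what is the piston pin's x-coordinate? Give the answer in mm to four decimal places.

101.1006

set_geometry: r = 27 mm, L = 92 mm, e = 2 mm; θ ← 0°
rotate_crank_by(+60°): θ ← 0° +60° = 60°
rotate_crank_by(-31°): θ ← 60° -31° = 29°
rotate_crank_by(+35°): θ ← 29° +35° = 64°
crank pin P = (r cos θ, r sin θ) = (11.836021, 24.267439)
h = r sin θ − e = 24.267439 − 2 = 22.267439
x = r cos θ + √(L² − h²) = 11.836021 + √(8464.0 − 495.8389) = 11.836021 + 89.264557 = 101.100578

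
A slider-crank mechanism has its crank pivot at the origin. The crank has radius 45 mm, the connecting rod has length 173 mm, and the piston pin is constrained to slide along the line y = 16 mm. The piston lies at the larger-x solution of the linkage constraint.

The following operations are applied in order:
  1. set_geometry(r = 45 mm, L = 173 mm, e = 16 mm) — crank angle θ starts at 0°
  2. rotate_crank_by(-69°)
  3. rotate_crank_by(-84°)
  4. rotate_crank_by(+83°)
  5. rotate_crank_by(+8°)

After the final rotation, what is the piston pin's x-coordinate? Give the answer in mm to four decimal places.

184.9031

set_geometry: r = 45 mm, L = 173 mm, e = 16 mm; θ ← 0°
rotate_crank_by(-69°): θ ← 0° -69° = -69°
rotate_crank_by(-84°): θ ← -69° -84° = -153°
rotate_crank_by(+83°): θ ← -153° +83° = -70°
rotate_crank_by(+8°): θ ← -70° +8° = -62°
crank pin P = (r cos θ, r sin θ) = (21.126220, -39.732642)
h = r sin θ − e = -39.732642 − 16 = -55.732642
x = r cos θ + √(L² − h²) = 21.126220 + √(29929.0 − 3106.1273) = 21.126220 + 163.776899 = 184.903119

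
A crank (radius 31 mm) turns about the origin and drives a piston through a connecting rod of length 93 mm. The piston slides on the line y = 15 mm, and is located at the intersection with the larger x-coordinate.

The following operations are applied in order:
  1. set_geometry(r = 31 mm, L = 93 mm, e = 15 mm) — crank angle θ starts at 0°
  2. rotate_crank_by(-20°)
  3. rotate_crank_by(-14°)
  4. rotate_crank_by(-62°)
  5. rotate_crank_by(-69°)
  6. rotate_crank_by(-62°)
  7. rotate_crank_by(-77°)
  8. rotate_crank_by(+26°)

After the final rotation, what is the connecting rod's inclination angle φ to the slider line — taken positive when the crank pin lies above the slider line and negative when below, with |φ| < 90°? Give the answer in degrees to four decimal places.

set_geometry: r = 31 mm, L = 93 mm, e = 15 mm; θ ← 0°
rotate_crank_by(-20°): θ ← 0° -20° = -20°
rotate_crank_by(-14°): θ ← -20° -14° = -34°
rotate_crank_by(-62°): θ ← -34° -62° = -96°
rotate_crank_by(-69°): θ ← -96° -69° = -165°
rotate_crank_by(-62°): θ ← -165° -62° = -227°
rotate_crank_by(-77°): θ ← -227° -77° = -304°
rotate_crank_by(+26°): θ ← -304° +26° = -278°
crank pin P = (r cos θ, r sin θ) = (4.314366, 30.698310)
h = r sin θ − e = 30.698310 − 15 = 15.698310
sin φ = h / L = 15.698310 / 93 = 0.16879903
φ = arcsin(0.16879903) = 9.718000°

9.7180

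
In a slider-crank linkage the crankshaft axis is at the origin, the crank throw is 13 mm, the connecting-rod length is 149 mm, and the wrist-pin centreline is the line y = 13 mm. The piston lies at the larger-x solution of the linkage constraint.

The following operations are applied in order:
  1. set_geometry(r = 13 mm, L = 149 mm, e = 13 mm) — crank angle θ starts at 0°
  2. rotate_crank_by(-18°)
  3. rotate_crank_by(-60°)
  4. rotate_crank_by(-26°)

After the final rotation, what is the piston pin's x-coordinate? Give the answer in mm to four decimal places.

set_geometry: r = 13 mm, L = 149 mm, e = 13 mm; θ ← 0°
rotate_crank_by(-18°): θ ← 0° -18° = -18°
rotate_crank_by(-60°): θ ← -18° -60° = -78°
rotate_crank_by(-26°): θ ← -78° -26° = -104°
crank pin P = (r cos θ, r sin θ) = (-3.144985, -12.613844)
h = r sin θ − e = -12.613844 − 13 = -25.613844
x = r cos θ + √(L² − h²) = -3.144985 + √(22201.0 − 656.0690) = -3.144985 + 146.781916 = 143.636932

143.6369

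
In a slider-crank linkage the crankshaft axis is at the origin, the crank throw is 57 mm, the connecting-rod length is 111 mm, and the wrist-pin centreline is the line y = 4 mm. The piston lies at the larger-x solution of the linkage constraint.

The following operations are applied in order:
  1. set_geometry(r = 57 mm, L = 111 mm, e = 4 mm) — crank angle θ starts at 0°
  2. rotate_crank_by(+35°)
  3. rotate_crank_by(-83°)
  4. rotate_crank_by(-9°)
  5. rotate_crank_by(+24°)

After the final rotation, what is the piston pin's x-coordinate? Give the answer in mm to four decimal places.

set_geometry: r = 57 mm, L = 111 mm, e = 4 mm; θ ← 0°
rotate_crank_by(+35°): θ ← 0° +35° = 35°
rotate_crank_by(-83°): θ ← 35° -83° = -48°
rotate_crank_by(-9°): θ ← -48° -9° = -57°
rotate_crank_by(+24°): θ ← -57° +24° = -33°
crank pin P = (r cos θ, r sin θ) = (47.804222, -31.044425)
h = r sin θ − e = -31.044425 − 4 = -35.044425
x = r cos θ + √(L² − h²) = 47.804222 + √(12321.0 − 1228.1117) = 47.804222 + 105.322781 = 153.127004

153.1270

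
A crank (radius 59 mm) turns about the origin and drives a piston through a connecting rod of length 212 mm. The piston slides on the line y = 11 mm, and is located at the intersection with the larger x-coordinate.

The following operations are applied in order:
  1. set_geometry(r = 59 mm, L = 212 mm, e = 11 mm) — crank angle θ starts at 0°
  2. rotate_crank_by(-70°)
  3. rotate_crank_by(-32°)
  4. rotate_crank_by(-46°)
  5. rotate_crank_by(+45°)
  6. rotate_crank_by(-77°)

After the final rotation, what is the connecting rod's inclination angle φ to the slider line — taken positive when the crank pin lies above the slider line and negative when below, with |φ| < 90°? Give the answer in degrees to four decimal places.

set_geometry: r = 59 mm, L = 212 mm, e = 11 mm; θ ← 0°
rotate_crank_by(-70°): θ ← 0° -70° = -70°
rotate_crank_by(-32°): θ ← -70° -32° = -102°
rotate_crank_by(-46°): θ ← -102° -46° = -148°
rotate_crank_by(+45°): θ ← -148° +45° = -103°
rotate_crank_by(-77°): θ ← -103° -77° = -180°
crank pin P = (r cos θ, r sin θ) = (-59.000000, -0.000000)
h = r sin θ − e = -0.000000 − 11 = -11.000000
sin φ = h / L = -11.000000 / 212 = -0.05188679
φ = arcsin(-0.05188679) = -2.974230°

-2.9742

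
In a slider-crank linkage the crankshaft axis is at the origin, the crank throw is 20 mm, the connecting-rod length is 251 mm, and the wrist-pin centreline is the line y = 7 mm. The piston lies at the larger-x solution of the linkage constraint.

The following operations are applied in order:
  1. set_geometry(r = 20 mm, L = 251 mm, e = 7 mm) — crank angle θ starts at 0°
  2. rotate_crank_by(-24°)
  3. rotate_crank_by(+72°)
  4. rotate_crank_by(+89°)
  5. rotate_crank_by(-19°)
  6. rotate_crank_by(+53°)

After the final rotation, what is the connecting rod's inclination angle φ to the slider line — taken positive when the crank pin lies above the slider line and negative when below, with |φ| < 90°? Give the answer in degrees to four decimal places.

set_geometry: r = 20 mm, L = 251 mm, e = 7 mm; θ ← 0°
rotate_crank_by(-24°): θ ← 0° -24° = -24°
rotate_crank_by(+72°): θ ← -24° +72° = 48°
rotate_crank_by(+89°): θ ← 48° +89° = 137°
rotate_crank_by(-19°): θ ← 137° -19° = 118°
rotate_crank_by(+53°): θ ← 118° +53° = 171°
crank pin P = (r cos θ, r sin θ) = (-19.753767, 3.128689)
h = r sin θ − e = 3.128689 − 7 = -3.871311
sin φ = h / L = -3.871311 / 251 = -0.01542355
φ = arcsin(-0.01542355) = -0.883739°

-0.8837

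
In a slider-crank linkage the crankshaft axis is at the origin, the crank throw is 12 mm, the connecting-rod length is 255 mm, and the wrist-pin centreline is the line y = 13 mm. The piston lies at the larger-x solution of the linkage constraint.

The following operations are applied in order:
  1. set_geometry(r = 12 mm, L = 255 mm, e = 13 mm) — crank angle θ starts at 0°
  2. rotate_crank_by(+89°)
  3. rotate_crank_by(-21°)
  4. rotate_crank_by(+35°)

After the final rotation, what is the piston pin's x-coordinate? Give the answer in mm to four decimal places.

set_geometry: r = 12 mm, L = 255 mm, e = 13 mm; θ ← 0°
rotate_crank_by(+89°): θ ← 0° +89° = 89°
rotate_crank_by(-21°): θ ← 89° -21° = 68°
rotate_crank_by(+35°): θ ← 68° +35° = 103°
crank pin P = (r cos θ, r sin θ) = (-2.699413, 11.692441)
h = r sin θ − e = 11.692441 − 13 = -1.307559
x = r cos θ + √(L² − h²) = -2.699413 + √(65025.0 − 1.7097) = -2.699413 + 254.996648 = 252.297235

252.2972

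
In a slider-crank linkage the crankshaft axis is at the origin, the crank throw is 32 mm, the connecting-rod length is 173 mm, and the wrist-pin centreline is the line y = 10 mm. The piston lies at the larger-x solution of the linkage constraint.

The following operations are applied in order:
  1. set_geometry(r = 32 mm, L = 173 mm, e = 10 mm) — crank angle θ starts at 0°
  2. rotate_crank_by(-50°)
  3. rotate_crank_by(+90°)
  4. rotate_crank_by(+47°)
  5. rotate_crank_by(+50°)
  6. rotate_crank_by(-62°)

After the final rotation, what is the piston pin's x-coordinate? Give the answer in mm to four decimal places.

180.0139

set_geometry: r = 32 mm, L = 173 mm, e = 10 mm; θ ← 0°
rotate_crank_by(-50°): θ ← 0° -50° = -50°
rotate_crank_by(+90°): θ ← -50° +90° = 40°
rotate_crank_by(+47°): θ ← 40° +47° = 87°
rotate_crank_by(+50°): θ ← 87° +50° = 137°
rotate_crank_by(-62°): θ ← 137° -62° = 75°
crank pin P = (r cos θ, r sin θ) = (8.282209, 30.909626)
h = r sin θ − e = 30.909626 − 10 = 20.909626
x = r cos θ + √(L² − h²) = 8.282209 + √(29929.0 − 437.2125) = 8.282209 + 171.731731 = 180.013941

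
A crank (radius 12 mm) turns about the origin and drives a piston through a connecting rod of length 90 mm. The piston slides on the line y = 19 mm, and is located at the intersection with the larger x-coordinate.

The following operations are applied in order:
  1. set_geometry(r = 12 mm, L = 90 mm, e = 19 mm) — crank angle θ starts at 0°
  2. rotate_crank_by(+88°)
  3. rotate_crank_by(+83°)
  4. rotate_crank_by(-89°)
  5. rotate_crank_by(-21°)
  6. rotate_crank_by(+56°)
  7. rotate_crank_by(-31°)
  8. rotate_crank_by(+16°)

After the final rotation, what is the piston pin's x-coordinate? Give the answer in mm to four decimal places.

87.2116

set_geometry: r = 12 mm, L = 90 mm, e = 19 mm; θ ← 0°
rotate_crank_by(+88°): θ ← 0° +88° = 88°
rotate_crank_by(+83°): θ ← 88° +83° = 171°
rotate_crank_by(-89°): θ ← 171° -89° = 82°
rotate_crank_by(-21°): θ ← 82° -21° = 61°
rotate_crank_by(+56°): θ ← 61° +56° = 117°
rotate_crank_by(-31°): θ ← 117° -31° = 86°
rotate_crank_by(+16°): θ ← 86° +16° = 102°
crank pin P = (r cos θ, r sin θ) = (-2.494940, 11.737771)
h = r sin θ − e = 11.737771 − 19 = -7.262229
x = r cos θ + √(L² − h²) = -2.494940 + √(8100.0 − 52.7400) = -2.494940 + 89.706522 = 87.211581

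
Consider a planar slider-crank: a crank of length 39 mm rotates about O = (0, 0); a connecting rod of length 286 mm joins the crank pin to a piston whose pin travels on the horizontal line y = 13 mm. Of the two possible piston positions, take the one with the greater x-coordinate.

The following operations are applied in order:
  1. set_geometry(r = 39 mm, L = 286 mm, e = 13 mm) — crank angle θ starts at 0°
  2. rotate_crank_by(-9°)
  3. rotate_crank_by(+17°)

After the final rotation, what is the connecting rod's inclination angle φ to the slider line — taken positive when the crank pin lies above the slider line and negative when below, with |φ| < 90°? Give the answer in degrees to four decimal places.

-1.5172

set_geometry: r = 39 mm, L = 286 mm, e = 13 mm; θ ← 0°
rotate_crank_by(-9°): θ ← 0° -9° = -9°
rotate_crank_by(+17°): θ ← -9° +17° = 8°
crank pin P = (r cos θ, r sin θ) = (38.620455, 5.427751)
h = r sin θ − e = 5.427751 − 13 = -7.572249
sin φ = h / L = -7.572249 / 286 = -0.02647640
φ = arcsin(-0.02647640) = -1.517163°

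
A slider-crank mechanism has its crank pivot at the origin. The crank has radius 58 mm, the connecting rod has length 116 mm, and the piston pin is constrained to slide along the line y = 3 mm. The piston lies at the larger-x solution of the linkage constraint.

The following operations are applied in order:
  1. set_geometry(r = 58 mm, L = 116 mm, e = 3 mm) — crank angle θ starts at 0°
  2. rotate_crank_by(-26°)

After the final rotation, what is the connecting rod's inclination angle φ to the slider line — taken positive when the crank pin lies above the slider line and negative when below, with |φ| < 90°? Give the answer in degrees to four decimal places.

set_geometry: r = 58 mm, L = 116 mm, e = 3 mm; θ ← 0°
rotate_crank_by(-26°): θ ← 0° -26° = -26°
crank pin P = (r cos θ, r sin θ) = (52.130055, -25.425527)
h = r sin θ − e = -25.425527 − 3 = -28.425527
sin φ = h / L = -28.425527 / 116 = -0.24504764
φ = arcsin(-0.24504764) = -14.184649°

-14.1846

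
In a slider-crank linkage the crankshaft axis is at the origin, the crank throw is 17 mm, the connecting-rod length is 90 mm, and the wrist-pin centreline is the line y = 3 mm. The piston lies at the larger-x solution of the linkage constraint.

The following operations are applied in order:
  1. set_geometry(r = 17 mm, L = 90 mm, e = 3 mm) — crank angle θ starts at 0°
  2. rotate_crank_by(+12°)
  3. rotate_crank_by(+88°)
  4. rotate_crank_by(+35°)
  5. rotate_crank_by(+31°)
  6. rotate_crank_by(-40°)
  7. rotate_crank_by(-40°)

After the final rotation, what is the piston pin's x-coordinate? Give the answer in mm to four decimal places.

set_geometry: r = 17 mm, L = 90 mm, e = 3 mm; θ ← 0°
rotate_crank_by(+12°): θ ← 0° +12° = 12°
rotate_crank_by(+88°): θ ← 12° +88° = 100°
rotate_crank_by(+35°): θ ← 100° +35° = 135°
rotate_crank_by(+31°): θ ← 135° +31° = 166°
rotate_crank_by(-40°): θ ← 166° -40° = 126°
rotate_crank_by(-40°): θ ← 126° -40° = 86°
crank pin P = (r cos θ, r sin θ) = (1.185860, 16.958589)
h = r sin θ − e = 16.958589 − 3 = 13.958589
x = r cos θ + √(L² − h²) = 1.185860 + √(8100.0 − 194.8422) = 1.185860 + 88.910954 = 90.096814

90.0968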